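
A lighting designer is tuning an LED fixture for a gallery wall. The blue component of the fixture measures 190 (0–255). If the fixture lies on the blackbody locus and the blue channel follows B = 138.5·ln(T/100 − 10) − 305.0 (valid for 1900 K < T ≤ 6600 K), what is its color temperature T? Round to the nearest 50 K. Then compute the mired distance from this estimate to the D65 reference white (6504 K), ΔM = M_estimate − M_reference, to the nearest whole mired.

ln(t − 10) = (190 + 305.0) / 138.5 = 3.5740.
t − 10 = e^3.5740 = 35.659, so t = 45.659.
T = 100·t = 4566 K → 4550 K to the nearest 50 K.
M_estimate = 10⁶/4550 = 219.78; M_reference = 10⁶/6504 = 153.75.
ΔM = 219.78 − 153.75 = 66.03 → +66 mireds.

+66 mireds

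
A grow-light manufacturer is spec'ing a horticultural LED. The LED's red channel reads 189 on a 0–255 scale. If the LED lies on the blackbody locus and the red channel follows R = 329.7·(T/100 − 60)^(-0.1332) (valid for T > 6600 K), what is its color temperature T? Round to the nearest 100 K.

(t − 60)^(-0.1332) = 189/329.7 = 0.57325.
t − 60 = 0.57325^(1/-0.1332) = 0.57325^(-7.508) = 65.199, so t = 125.199.
T = 100·t = 12520 K → 12500 K to the nearest 100 K.

12500 K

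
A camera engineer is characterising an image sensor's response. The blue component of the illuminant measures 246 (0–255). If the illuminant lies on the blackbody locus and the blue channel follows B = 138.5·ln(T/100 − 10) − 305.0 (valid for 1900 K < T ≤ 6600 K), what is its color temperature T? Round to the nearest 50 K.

ln(t − 10) = (246 + 305.0) / 138.5 = 3.9783.
t − 10 = e^3.9783 = 53.428, so t = 63.428.
T = 100·t = 6343 K → 6350 K to the nearest 50 K.

6350 K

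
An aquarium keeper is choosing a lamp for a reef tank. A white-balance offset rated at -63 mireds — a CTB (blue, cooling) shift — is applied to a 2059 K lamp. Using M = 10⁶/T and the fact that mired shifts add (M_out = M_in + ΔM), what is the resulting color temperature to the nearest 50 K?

2350 K

M_in = 10⁶/2059 = 485.67 mireds.
M_out = 485.67 + (-63) = 422.67 mireds.
T_out = 10⁶/422.67 = 2365.9 K → 2350 K.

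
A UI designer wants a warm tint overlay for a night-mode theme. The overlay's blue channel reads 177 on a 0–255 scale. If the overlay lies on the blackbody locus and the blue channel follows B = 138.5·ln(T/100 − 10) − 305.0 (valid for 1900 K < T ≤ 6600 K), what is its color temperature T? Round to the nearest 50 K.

ln(t − 10) = (177 + 305.0) / 138.5 = 3.4801.
t − 10 = e^3.4801 = 32.464, so t = 42.464.
T = 100·t = 4246 K → 4250 K to the nearest 50 K.

4250 K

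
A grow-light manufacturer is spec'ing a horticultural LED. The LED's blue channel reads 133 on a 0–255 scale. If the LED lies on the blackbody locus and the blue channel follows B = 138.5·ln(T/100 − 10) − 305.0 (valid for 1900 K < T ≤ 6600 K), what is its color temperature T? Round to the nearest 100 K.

3400 K

ln(t − 10) = (133 + 305.0) / 138.5 = 3.1625.
t − 10 = e^3.1625 = 23.629, so t = 33.629.
T = 100·t = 3363 K → 3400 K to the nearest 100 K.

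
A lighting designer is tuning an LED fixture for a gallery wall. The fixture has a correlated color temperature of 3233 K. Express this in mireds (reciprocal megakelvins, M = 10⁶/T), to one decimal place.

309.3 mireds

M = 10⁶ / 3233 = 309.310 → 309.3 mireds.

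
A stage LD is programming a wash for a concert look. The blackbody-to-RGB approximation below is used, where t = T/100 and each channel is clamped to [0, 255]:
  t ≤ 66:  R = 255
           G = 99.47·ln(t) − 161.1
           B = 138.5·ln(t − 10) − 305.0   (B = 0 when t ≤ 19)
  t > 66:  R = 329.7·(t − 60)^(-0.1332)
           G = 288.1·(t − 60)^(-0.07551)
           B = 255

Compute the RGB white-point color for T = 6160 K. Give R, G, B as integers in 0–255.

R=255, G=249, B=241

t = 6160/100 = 61.6; the t ≤ 66 branch applies.
R = 255 by definition for t ≤ 66.
G = 99.47·ln 61.6 − 161.1 = 99.47·4.1207 − 161.1 = 248.782.
B = 138.5·ln(61.6 − 10) − 305.0 = 138.5·ln 51.6 − 305.0 = 138.5·3.9435 − 305.0 = 241.178.
Rounded: (255, 249, 241).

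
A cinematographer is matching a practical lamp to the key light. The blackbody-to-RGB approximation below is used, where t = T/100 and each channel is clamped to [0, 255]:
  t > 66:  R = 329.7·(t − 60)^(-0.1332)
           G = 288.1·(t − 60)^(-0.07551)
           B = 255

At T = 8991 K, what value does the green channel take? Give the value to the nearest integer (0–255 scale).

t = 8991/100 = 89.91; the t > 66 branch applies.
G = 288.1·(89.91 − 60)^(-0.07551) = 288.1·29.91^(-0.07551) = 288.1·0.77368 = 222.897.
Rounded: 223.

223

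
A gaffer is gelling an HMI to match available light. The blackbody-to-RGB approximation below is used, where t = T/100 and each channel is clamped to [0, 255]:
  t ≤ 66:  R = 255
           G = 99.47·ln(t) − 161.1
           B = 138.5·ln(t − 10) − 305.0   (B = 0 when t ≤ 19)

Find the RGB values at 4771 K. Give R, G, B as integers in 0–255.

t = 4771/100 = 47.71; the t ≤ 66 branch applies.
R = 255 by definition for t ≤ 66.
G = 99.47·ln 47.71 − 161.1 = 99.47·3.8651 − 161.1 = 223.366.
B = 138.5·ln(47.71 − 10) − 305.0 = 138.5·ln 37.71 − 305.0 = 138.5·3.6299 − 305.0 = 197.745.
Rounded: (255, 223, 198).

R=255, G=223, B=198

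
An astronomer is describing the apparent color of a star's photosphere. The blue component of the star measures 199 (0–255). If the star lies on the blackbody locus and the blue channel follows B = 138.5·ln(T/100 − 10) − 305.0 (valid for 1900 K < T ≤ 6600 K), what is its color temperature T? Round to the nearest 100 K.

4800 K

ln(t − 10) = (199 + 305.0) / 138.5 = 3.6390.
t − 10 = e^3.6390 = 38.053, so t = 48.053.
T = 100·t = 4805 K → 4800 K to the nearest 100 K.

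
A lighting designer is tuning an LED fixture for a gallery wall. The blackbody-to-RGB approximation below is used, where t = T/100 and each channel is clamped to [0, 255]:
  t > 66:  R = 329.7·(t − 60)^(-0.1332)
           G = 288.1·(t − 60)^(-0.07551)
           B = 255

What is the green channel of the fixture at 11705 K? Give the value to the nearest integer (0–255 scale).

212

t = 11705/100 = 117.05; the t > 66 branch applies.
G = 288.1·(117.05 − 60)^(-0.07551) = 288.1·57.05^(-0.07551) = 288.1·0.73686 = 212.289.
Rounded: 212.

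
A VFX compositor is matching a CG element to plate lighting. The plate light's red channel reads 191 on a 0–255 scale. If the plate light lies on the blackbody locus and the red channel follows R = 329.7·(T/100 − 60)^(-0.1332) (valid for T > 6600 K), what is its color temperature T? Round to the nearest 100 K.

12000 K

(t − 60)^(-0.1332) = 191/329.7 = 0.57931.
t − 60 = 0.57931^(1/-0.1332) = 0.57931^(-7.508) = 60.245, so t = 120.245.
T = 100·t = 12025 K → 12000 K to the nearest 100 K.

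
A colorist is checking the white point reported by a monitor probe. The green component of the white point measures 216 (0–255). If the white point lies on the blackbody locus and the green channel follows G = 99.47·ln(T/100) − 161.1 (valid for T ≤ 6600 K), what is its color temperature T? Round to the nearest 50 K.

4450 K

ln t = (216 + 161.1) / 99.47 = 3.7911.
t = e^3.7911 = 44.305.
T = 100·t = 4430 K → 4450 K to the nearest 50 K.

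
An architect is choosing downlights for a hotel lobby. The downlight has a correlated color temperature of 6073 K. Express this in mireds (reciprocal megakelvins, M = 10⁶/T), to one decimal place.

M = 10⁶ / 6073 = 164.663 → 164.7 mireds.

164.7 mireds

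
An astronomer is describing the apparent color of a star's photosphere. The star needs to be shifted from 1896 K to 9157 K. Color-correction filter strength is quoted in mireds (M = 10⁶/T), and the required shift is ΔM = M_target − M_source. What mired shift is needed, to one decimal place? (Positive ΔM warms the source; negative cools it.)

M_source = 10⁶/1896 = 527.426; M_target = 10⁶/9157 = 109.206.
ΔM = 109.206 − 527.426 = -418.220 → -418.2 mireds, a cooling shift.

-418.2 mireds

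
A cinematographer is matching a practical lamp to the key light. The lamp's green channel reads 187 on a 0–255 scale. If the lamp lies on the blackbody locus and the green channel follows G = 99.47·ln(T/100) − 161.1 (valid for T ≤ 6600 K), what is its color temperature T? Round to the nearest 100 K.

3300 K

ln t = (187 + 161.1) / 99.47 = 3.4995.
t = e^3.4995 = 33.100.
T = 100·t = 3310 K → 3300 K to the nearest 100 K.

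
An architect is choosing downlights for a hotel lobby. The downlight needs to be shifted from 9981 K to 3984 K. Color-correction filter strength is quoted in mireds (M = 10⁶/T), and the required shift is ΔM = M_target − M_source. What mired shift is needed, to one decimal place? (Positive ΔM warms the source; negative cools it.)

+150.8 mireds

M_source = 10⁶/9981 = 100.190; M_target = 10⁶/3984 = 251.004.
ΔM = 251.004 − 100.190 = 150.814 → +150.8 mireds, a warming shift.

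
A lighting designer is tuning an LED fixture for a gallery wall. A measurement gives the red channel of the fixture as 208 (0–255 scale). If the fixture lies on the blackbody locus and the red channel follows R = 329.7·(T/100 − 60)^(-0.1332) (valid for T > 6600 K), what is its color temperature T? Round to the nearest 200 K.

9200 K

(t − 60)^(-0.1332) = 208/329.7 = 0.63088.
t − 60 = 0.63088^(1/-0.1332) = 0.63088^(-7.508) = 31.763, so t = 91.763.
T = 100·t = 9176 K → 9200 K to the nearest 200 K.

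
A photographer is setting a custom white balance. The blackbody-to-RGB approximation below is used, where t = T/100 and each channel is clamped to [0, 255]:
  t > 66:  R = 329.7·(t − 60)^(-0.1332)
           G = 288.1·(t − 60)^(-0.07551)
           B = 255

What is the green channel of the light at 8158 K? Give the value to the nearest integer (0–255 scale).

228

t = 8158/100 = 81.58; the t > 66 branch applies.
G = 288.1·(81.58 − 60)^(-0.07551) = 288.1·21.58^(-0.07551) = 288.1·0.79299 = 228.459.
Rounded: 228.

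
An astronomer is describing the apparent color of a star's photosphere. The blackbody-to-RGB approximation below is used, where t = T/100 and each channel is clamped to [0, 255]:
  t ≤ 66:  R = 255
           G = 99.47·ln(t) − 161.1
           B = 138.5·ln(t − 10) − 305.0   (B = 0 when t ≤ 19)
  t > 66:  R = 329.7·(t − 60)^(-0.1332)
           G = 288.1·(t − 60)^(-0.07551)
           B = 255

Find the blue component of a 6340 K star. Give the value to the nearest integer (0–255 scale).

246

t = 6340/100 = 63.4; the t ≤ 66 branch applies.
B = 138.5·ln(63.4 − 10) − 305.0 = 138.5·ln 53.4 − 305.0 = 138.5·3.9778 − 305.0 = 245.927.
Rounded: 246.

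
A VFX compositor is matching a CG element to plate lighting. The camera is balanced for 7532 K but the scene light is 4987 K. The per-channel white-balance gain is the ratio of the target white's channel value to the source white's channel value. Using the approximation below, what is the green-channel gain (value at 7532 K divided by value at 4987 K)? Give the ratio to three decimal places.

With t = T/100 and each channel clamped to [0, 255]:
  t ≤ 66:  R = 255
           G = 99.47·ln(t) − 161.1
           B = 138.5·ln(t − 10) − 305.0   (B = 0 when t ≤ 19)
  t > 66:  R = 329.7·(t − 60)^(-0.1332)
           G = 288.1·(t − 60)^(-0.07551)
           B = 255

At 4987 K (t = 49.87):
  G = 99.47·ln 49.87 − 161.1 = 99.47·3.9094 − 161.1 = 227.770.
At 7532 K (t = 75.32):
  G = 288.1·(75.32 − 60)^(-0.07551) = 288.1·15.32^(-0.07551) = 288.1·0.81377 = 234.447.
Gain = 234.447 / 227.770 = 1.0293 → 1.029.

1.029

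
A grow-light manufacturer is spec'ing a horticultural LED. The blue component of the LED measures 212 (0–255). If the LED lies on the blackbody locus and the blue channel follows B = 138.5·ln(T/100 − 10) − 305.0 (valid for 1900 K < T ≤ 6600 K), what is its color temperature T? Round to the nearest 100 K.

ln(t − 10) = (212 + 305.0) / 138.5 = 3.7329.
t − 10 = e^3.7329 = 41.798, so t = 51.798.
T = 100·t = 5180 K → 5200 K to the nearest 100 K.

5200 K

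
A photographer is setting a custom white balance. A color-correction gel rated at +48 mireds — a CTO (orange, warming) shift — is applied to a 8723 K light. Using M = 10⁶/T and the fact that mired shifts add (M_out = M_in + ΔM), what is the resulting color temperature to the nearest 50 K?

M_in = 10⁶/8723 = 114.64 mireds.
M_out = 114.64 + (+48) = 162.64 mireds.
T_out = 10⁶/162.64 = 6148.6 K → 6150 K.

6150 K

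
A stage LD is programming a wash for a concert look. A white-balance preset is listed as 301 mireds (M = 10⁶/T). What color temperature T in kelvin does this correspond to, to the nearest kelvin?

3322 K

T = 10⁶ / 301 = 3322.26 K → 3322 K.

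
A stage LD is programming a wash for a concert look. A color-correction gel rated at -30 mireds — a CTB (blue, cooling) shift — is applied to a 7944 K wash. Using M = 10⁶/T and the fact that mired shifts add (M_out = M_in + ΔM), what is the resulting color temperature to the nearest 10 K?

10430 K

M_in = 10⁶/7944 = 125.88 mireds.
M_out = 125.88 + (-30) = 95.88 mireds.
T_out = 10⁶/95.88 = 10429.6 K → 10430 K.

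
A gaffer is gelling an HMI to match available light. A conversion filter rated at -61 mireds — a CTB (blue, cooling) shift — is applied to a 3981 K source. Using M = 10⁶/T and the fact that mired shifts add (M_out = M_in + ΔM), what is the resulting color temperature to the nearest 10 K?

M_in = 10⁶/3981 = 251.19 mireds.
M_out = 251.19 + (-61) = 190.19 mireds.
T_out = 10⁶/190.19 = 5257.8 K → 5260 K.

5260 K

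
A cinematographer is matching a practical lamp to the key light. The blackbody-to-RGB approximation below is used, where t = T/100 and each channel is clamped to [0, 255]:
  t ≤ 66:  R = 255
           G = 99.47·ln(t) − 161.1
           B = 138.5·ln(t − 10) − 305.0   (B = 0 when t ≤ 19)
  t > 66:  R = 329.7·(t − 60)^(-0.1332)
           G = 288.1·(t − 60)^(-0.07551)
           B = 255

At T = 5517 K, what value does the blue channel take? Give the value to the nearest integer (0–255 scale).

t = 5517/100 = 55.17; the t ≤ 66 branch applies.
B = 138.5·ln(55.17 − 10) − 305.0 = 138.5·ln 45.17 − 305.0 = 138.5·3.8104 − 305.0 = 222.745.
Rounded: 223.

223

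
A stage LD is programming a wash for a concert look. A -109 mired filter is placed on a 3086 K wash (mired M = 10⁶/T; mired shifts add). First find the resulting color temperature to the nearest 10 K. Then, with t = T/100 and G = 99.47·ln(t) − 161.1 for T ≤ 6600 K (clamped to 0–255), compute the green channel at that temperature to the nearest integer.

M_in = 10⁶/3086 = 324.04; M_out = 324.04 + (-109) = 215.04.
T_out = 10⁶/215.04 = 4650.2 K → 4650 K; t = 46.5.
G = 99.47·ln 46.5 − 161.1 = 99.47·3.8395 − 161.1 = 220.810.
Rounded: 221.

221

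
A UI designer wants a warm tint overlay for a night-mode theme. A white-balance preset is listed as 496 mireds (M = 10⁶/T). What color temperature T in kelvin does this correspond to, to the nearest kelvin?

2016 K

T = 10⁶ / 496 = 2016.13 K → 2016 K.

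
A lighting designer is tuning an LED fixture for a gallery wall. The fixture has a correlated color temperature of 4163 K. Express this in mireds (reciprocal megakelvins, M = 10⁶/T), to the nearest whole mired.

M = 10⁶ / 4163 = 240.211 → 240 mireds.

240 mireds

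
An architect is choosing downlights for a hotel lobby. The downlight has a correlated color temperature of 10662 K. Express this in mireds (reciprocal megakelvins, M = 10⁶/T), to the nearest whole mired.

M = 10⁶ / 10662 = 93.791 → 94 mireds.

94 mireds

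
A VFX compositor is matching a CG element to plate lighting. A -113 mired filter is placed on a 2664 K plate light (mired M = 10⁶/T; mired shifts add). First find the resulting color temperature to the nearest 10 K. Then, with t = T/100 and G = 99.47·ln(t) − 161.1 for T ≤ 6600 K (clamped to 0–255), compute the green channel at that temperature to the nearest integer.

201

M_in = 10⁶/2664 = 375.38; M_out = 375.38 + (-113) = 262.38.
T_out = 10⁶/262.38 = 3811.3 K → 3810 K; t = 38.1.
G = 99.47·ln 38.1 − 161.1 = 99.47·3.6402 − 161.1 = 200.992.
Rounded: 201.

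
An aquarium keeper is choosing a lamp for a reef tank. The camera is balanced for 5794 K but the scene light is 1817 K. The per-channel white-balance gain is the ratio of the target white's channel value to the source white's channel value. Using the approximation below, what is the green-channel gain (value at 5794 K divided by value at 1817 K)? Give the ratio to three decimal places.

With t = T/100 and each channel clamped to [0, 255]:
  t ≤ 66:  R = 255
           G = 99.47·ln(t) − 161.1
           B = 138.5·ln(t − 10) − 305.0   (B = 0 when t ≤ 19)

At 1817 K (t = 18.17):
  G = 99.47·ln 18.17 − 161.1 = 99.47·2.8998 − 161.1 = 127.340.
At 5794 K (t = 57.94):
  G = 99.47·ln 57.94 − 161.1 = 99.47·4.0594 − 161.1 = 242.689.
Gain = 242.689 / 127.340 = 1.9058 → 1.906.

1.906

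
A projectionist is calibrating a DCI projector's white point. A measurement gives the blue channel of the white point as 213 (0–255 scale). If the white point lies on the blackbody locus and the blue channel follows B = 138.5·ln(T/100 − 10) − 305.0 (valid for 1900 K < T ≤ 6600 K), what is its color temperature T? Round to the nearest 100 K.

5200 K

ln(t − 10) = (213 + 305.0) / 138.5 = 3.7401.
t − 10 = e^3.7401 = 42.101, so t = 52.101.
T = 100·t = 5210 K → 5200 K to the nearest 100 K.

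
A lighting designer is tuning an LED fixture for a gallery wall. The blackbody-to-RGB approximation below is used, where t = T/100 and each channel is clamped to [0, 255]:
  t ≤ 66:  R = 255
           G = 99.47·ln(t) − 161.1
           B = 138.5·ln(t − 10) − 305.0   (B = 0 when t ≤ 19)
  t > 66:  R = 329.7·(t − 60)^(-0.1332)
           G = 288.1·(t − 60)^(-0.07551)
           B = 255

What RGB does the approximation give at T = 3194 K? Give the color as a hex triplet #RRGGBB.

t = 3194/100 = 31.94; the t ≤ 66 branch applies.
R = 255 by definition for t ≤ 66.
G = 99.47·ln 31.94 − 161.1 = 99.47·3.4639 − 161.1 = 183.450.
B = 138.5·ln(31.94 − 10) − 305.0 = 138.5·ln 21.94 − 305.0 = 138.5·3.0883 − 305.0 = 122.731.
Rounded: (255, 183, 123).
In hex: #FFB77B.

#FFB77B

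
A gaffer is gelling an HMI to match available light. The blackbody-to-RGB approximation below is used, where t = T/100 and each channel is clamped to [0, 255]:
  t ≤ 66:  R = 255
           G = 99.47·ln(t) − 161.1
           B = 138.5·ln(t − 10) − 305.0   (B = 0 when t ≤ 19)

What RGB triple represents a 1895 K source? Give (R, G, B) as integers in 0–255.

(255, 132, 0)

t = 1895/100 = 18.95; the t ≤ 66 branch applies.
R = 255 by definition for t ≤ 66.
G = 99.47·ln 18.95 − 161.1 = 99.47·2.9418 − 161.1 = 131.521.
t = 18.95 ≤ 19, so B = 0.
Rounded: (255, 132, 0).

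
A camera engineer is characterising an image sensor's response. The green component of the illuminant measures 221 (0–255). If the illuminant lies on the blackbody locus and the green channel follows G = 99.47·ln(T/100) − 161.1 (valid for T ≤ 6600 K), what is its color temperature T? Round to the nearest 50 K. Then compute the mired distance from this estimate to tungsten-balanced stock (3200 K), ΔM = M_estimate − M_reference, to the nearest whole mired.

ln t = (221 + 161.1) / 99.47 = 3.8414.
t = e^3.8414 = 46.589.
T = 100·t = 4659 K → 4650 K to the nearest 50 K.
M_estimate = 10⁶/4650 = 215.05; M_reference = 10⁶/3200 = 312.50.
ΔM = 215.05 − 312.50 = -97.45 → -97 mireds.

-97 mireds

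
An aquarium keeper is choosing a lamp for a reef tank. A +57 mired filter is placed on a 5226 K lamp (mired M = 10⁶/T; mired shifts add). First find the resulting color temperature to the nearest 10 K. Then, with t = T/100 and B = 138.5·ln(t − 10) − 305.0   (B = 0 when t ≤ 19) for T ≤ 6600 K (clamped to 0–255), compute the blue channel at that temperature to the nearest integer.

M_in = 10⁶/5226 = 191.35; M_out = 191.35 + (+57) = 248.35.
T_out = 10⁶/248.35 = 4026.6 K → 4030 K; t = 40.3.
B = 138.5·ln(40.3 − 10) − 305.0 = 138.5·ln 30.3 − 305.0 = 138.5·3.4111 − 305.0 = 167.444.
Rounded: 167.

167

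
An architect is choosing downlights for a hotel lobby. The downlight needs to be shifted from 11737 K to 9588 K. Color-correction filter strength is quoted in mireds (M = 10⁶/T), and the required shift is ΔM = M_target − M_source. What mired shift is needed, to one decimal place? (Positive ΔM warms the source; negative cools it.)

M_source = 10⁶/11737 = 85.201; M_target = 10⁶/9588 = 104.297.
ΔM = 104.297 − 85.201 = 19.096 → +19.1 mireds, a warming shift.

+19.1 mireds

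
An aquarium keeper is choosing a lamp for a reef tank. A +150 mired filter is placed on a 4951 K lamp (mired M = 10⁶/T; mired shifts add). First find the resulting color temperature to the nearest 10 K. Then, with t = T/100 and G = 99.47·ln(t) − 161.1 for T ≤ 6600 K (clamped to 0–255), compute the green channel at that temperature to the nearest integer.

172

M_in = 10⁶/4951 = 201.98; M_out = 201.98 + (+150) = 351.98.
T_out = 10⁶/351.98 = 2841.1 K → 2840 K; t = 28.4.
G = 99.47·ln 28.4 − 161.1 = 99.47·3.3464 − 161.1 = 171.765.
Rounded: 172.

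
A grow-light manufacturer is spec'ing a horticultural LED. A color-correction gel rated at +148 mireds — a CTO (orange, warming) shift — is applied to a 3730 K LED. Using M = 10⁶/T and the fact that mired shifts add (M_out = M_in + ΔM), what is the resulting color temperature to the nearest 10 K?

M_in = 10⁶/3730 = 268.10 mireds.
M_out = 268.10 + (+148) = 416.10 mireds.
T_out = 10⁶/416.10 = 2403.3 K → 2400 K.

2400 K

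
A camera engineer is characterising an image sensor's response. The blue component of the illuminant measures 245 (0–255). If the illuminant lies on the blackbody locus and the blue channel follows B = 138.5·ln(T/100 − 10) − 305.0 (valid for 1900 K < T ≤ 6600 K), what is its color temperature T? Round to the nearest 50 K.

ln(t − 10) = (245 + 305.0) / 138.5 = 3.9711.
t − 10 = e^3.9711 = 53.044, so t = 63.044.
T = 100·t = 6304 K → 6300 K to the nearest 50 K.

6300 K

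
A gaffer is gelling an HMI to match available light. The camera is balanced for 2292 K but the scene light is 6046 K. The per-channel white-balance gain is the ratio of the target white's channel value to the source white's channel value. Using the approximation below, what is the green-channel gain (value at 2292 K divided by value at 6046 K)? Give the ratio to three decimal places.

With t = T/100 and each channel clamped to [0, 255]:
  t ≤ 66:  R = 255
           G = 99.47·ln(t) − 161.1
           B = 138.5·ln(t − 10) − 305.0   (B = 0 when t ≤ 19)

At 6046 K (t = 60.46):
  G = 99.47·ln 60.46 − 161.1 = 99.47·4.1020 − 161.1 = 246.924.
At 2292 K (t = 22.92):
  G = 99.47·ln 22.92 − 161.1 = 99.47·3.1320 − 161.1 = 150.441.
Gain = 150.441 / 246.924 = 0.6093 → 0.609.

0.609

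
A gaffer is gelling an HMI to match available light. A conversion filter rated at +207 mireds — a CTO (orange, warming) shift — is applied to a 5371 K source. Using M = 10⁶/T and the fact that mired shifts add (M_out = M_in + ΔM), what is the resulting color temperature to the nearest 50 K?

M_in = 10⁶/5371 = 186.19 mireds.
M_out = 186.19 + (+207) = 393.19 mireds.
T_out = 10⁶/393.19 = 2543.3 K → 2550 K.

2550 K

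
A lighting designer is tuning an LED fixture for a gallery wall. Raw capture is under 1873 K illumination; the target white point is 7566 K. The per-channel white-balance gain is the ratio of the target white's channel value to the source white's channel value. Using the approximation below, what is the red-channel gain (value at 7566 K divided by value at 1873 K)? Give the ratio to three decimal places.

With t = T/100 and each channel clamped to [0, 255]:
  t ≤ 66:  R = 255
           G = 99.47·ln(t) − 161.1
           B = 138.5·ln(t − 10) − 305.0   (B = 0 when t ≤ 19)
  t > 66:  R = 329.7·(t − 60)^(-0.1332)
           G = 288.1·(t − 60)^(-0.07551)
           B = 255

At 1873 K (t = 18.73):
  R = 255 by definition for t ≤ 66.
At 7566 K (t = 75.66):
  R = 329.7·(75.66 − 60)^(-0.1332) = 329.7·15.66^(-0.1332) = 329.7·0.69319 = 228.546.
Gain = 228.546 / 255.000 = 0.8963 → 0.896.

0.896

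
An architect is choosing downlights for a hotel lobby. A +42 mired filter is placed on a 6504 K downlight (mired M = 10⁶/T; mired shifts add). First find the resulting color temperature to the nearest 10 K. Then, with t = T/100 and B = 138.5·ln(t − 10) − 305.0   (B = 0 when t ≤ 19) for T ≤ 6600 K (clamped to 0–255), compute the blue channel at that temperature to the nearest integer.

210

M_in = 10⁶/6504 = 153.75; M_out = 153.75 + (+42) = 195.75.
T_out = 10⁶/195.75 = 5108.5 K → 5110 K; t = 51.1.
B = 138.5·ln(51.1 − 10) − 305.0 = 138.5·ln 41.1 − 305.0 = 138.5·3.7160 − 305.0 = 209.667.
Rounded: 210.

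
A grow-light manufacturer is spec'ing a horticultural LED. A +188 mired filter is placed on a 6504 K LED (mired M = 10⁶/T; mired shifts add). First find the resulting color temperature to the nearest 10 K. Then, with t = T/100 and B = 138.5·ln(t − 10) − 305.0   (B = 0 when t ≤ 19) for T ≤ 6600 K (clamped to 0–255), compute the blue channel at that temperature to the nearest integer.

M_in = 10⁶/6504 = 153.75; M_out = 153.75 + (+188) = 341.75.
T_out = 10⁶/341.75 = 2926.1 K → 2930 K; t = 29.3.
B = 138.5·ln(29.3 − 10) − 305.0 = 138.5·ln 19.3 − 305.0 = 138.5·2.9601 − 305.0 = 104.975.
Rounded: 105.

105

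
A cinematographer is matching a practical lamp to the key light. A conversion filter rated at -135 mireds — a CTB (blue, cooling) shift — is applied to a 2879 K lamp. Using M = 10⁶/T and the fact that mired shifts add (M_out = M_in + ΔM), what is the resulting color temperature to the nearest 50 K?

M_in = 10⁶/2879 = 347.34 mireds.
M_out = 347.34 + (-135) = 212.34 mireds.
T_out = 10⁶/212.34 = 4709.4 K → 4700 K.

4700 K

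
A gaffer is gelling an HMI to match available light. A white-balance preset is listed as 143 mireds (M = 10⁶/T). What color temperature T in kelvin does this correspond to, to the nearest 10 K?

T = 10⁶ / 143 = 6993.01 K → 6990 K.

6990 K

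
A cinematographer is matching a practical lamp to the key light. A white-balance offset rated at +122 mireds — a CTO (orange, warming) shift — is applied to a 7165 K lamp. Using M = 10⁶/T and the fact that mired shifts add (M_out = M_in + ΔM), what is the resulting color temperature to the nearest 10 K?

M_in = 10⁶/7165 = 139.57 mireds.
M_out = 139.57 + (+122) = 261.57 mireds.
T_out = 10⁶/261.57 = 3823.1 K → 3820 K.

3820 K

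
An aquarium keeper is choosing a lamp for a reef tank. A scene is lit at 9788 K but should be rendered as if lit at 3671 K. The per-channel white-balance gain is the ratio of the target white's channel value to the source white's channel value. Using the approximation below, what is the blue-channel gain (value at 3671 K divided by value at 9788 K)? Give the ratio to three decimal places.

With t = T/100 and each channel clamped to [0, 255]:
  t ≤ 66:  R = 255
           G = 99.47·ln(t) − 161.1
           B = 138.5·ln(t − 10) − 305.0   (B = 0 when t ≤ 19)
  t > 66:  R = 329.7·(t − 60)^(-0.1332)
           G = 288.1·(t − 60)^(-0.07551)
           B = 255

At 9788 K (t = 97.88):
  B = 255 by definition for t > 66.
At 3671 K (t = 36.71):
  B = 138.5·ln(36.71 − 10) − 305.0 = 138.5·ln 26.71 − 305.0 = 138.5·3.2850 − 305.0 = 149.978.
Gain = 149.978 / 255.000 = 0.5881 → 0.588.

0.588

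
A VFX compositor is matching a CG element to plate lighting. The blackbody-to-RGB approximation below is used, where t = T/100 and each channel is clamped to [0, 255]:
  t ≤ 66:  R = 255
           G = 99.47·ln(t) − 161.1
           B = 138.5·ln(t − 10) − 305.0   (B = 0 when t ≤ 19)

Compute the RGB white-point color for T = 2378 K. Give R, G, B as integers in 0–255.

t = 2378/100 = 23.78; the t ≤ 66 branch applies.
R = 255 by definition for t ≤ 66.
G = 99.47·ln 23.78 − 161.1 = 99.47·3.1688 − 161.1 = 154.105.
B = 138.5·ln(23.78 − 10) − 305.0 = 138.5·ln 13.78 − 305.0 = 138.5·2.6232 − 305.0 = 58.316.
Rounded: (255, 154, 58).

R=255, G=154, B=58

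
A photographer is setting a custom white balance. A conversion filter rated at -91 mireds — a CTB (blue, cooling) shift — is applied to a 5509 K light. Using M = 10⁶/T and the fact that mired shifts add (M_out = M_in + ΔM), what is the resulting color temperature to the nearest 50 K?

11050 K

M_in = 10⁶/5509 = 181.52 mireds.
M_out = 181.52 + (-91) = 90.52 mireds.
T_out = 10⁶/90.52 = 11047.1 K → 11050 K.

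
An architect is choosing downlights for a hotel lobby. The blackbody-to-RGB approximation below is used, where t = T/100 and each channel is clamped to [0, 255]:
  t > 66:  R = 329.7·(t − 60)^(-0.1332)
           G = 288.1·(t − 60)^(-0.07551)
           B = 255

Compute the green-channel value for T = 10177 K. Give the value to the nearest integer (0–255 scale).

t = 10177/100 = 101.77; the t > 66 branch applies.
G = 288.1·(101.77 − 60)^(-0.07551) = 288.1·41.77^(-0.07551) = 288.1·0.75441 = 217.346.
Rounded: 217.

217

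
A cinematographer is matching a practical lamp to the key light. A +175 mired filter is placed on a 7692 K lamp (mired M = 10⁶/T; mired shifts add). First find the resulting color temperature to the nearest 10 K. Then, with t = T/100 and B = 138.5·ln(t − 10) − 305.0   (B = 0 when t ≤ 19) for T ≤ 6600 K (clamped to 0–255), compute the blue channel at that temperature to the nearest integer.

128

M_in = 10⁶/7692 = 130.01; M_out = 130.01 + (+175) = 305.01.
T_out = 10⁶/305.01 = 3278.6 K → 3280 K; t = 32.8.
B = 138.5·ln(32.8 − 10) − 305.0 = 138.5·ln 22.8 − 305.0 = 138.5·3.1268 − 305.0 = 128.056.
Rounded: 128.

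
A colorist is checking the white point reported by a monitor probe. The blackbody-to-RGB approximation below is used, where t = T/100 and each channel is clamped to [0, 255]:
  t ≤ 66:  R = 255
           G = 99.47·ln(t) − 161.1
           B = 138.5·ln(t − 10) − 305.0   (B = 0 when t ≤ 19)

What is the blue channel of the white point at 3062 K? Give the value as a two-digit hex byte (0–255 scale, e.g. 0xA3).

0x72

t = 3062/100 = 30.62; the t ≤ 66 branch applies.
B = 138.5·ln(30.62 − 10) − 305.0 = 138.5·ln 20.62 − 305.0 = 138.5·3.0263 − 305.0 = 114.137.
Rounded: 114; in hex, 0x72.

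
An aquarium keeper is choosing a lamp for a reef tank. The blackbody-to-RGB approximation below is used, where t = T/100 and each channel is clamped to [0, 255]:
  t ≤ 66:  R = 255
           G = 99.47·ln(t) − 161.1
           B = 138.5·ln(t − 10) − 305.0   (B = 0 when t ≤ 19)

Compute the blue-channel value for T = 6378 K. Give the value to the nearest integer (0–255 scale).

t = 6378/100 = 63.78; the t ≤ 66 branch applies.
B = 138.5·ln(63.78 − 10) − 305.0 = 138.5·ln 53.78 − 305.0 = 138.5·3.9849 − 305.0 = 246.909.
Rounded: 247.

247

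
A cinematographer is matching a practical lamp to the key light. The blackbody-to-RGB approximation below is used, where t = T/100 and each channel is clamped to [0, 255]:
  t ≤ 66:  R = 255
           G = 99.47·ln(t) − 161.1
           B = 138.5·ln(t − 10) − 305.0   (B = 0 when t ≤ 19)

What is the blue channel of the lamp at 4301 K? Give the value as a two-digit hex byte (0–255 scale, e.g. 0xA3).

0xB3

t = 4301/100 = 43.01; the t ≤ 66 branch applies.
B = 138.5·ln(43.01 − 10) − 305.0 = 138.5·ln 33.01 − 305.0 = 138.5·3.4968 − 305.0 = 179.308.
Rounded: 179; in hex, 0xB3.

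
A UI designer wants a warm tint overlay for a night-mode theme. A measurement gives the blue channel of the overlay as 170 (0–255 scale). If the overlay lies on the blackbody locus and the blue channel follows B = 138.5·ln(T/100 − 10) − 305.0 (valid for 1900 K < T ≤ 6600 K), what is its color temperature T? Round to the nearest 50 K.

4100 K

ln(t − 10) = (170 + 305.0) / 138.5 = 3.4296.
t − 10 = e^3.4296 = 30.864, so t = 40.864.
T = 100·t = 4086 K → 4100 K to the nearest 50 K.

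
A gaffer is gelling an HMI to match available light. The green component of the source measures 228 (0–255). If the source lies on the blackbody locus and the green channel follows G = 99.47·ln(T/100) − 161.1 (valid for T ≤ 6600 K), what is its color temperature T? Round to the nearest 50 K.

5000 K

ln t = (228 + 161.1) / 99.47 = 3.9117.
t = e^3.9117 = 49.985.
T = 100·t = 4999 K → 5000 K to the nearest 50 K.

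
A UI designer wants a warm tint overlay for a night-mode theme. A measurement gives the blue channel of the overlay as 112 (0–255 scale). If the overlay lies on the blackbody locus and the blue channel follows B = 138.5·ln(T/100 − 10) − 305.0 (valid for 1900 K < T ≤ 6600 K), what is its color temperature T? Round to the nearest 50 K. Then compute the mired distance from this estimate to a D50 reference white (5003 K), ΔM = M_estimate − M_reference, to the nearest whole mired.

ln(t − 10) = (112 + 305.0) / 138.5 = 3.0108.
t − 10 = e^3.0108 = 20.304, so t = 30.304.
T = 100·t = 3030 K → 3050 K to the nearest 50 K.
M_estimate = 10⁶/3050 = 327.87; M_reference = 10⁶/5003 = 199.88.
ΔM = 327.87 − 199.88 = 127.99 → +128 mireds.

+128 mireds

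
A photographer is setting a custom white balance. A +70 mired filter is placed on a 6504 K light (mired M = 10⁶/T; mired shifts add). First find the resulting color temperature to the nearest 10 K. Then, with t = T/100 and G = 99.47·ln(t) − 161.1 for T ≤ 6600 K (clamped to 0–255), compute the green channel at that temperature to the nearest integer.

M_in = 10⁶/6504 = 153.75; M_out = 153.75 + (+70) = 223.75.
T_out = 10⁶/223.75 = 4469.2 K → 4470 K; t = 44.7.
G = 99.47·ln 44.7 − 161.1 = 99.47·3.8000 − 161.1 = 216.883.
Rounded: 217.

217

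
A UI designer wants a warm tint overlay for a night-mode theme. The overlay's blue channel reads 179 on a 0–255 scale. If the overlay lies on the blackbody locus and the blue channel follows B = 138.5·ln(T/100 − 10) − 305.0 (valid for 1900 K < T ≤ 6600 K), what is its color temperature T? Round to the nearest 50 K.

ln(t − 10) = (179 + 305.0) / 138.5 = 3.4946.
t − 10 = e^3.4946 = 32.937, so t = 42.937.
T = 100·t = 4294 K → 4300 K to the nearest 50 K.

4300 K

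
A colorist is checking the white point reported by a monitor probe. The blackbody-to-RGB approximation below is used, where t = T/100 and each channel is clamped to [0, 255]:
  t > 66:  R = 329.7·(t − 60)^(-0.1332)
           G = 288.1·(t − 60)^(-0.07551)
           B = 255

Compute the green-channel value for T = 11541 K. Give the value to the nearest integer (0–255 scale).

213

t = 11541/100 = 115.41; the t > 66 branch applies.
G = 288.1·(115.41 − 60)^(-0.07551) = 288.1·55.41^(-0.07551) = 288.1·0.73848 = 212.758.
Rounded: 213.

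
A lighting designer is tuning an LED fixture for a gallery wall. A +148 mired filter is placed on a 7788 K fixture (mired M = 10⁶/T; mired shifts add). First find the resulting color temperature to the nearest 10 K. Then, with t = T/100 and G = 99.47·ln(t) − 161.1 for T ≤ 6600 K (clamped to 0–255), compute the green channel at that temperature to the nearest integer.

196

M_in = 10⁶/7788 = 128.40; M_out = 128.40 + (+148) = 276.40.
T_out = 10⁶/276.40 = 3617.9 K → 3620 K; t = 36.2.
G = 99.47·ln 36.2 − 161.1 = 99.47·3.5891 − 161.1 = 195.904.
Rounded: 196.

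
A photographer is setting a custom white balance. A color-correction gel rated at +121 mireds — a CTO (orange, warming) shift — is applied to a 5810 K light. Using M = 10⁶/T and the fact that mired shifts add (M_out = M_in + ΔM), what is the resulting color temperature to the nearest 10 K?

3410 K

M_in = 10⁶/5810 = 172.12 mireds.
M_out = 172.12 + (+121) = 293.12 mireds.
T_out = 10⁶/293.12 = 3411.6 K → 3410 K.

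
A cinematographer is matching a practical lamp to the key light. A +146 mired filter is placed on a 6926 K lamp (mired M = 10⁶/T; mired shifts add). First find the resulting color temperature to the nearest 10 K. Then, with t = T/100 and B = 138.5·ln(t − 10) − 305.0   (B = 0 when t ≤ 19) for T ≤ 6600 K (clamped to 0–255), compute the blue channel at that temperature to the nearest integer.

137

M_in = 10⁶/6926 = 144.38; M_out = 144.38 + (+146) = 290.38.
T_out = 10⁶/290.38 = 3443.7 K → 3440 K; t = 34.4.
B = 138.5·ln(34.4 − 10) − 305.0 = 138.5·ln 24.4 − 305.0 = 138.5·3.1946 − 305.0 = 137.450.
Rounded: 137.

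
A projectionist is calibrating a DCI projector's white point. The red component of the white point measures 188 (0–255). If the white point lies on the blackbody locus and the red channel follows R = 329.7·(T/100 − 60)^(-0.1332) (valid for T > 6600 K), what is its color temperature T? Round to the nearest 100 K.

(t − 60)^(-0.1332) = 188/329.7 = 0.57022.
t − 60 = 0.57022^(1/-0.1332) = 0.57022^(-7.508) = 67.848, so t = 127.848.
T = 100·t = 12785 K → 12800 K to the nearest 100 K.

12800 K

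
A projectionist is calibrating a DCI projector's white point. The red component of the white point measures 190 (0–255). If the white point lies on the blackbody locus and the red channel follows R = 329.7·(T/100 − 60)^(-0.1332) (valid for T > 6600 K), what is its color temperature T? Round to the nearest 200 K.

12200 K

(t − 60)^(-0.1332) = 190/329.7 = 0.57628.
t − 60 = 0.57628^(1/-0.1332) = 0.57628^(-7.508) = 62.667, so t = 122.667.
T = 100·t = 12267 K → 12200 K to the nearest 200 K.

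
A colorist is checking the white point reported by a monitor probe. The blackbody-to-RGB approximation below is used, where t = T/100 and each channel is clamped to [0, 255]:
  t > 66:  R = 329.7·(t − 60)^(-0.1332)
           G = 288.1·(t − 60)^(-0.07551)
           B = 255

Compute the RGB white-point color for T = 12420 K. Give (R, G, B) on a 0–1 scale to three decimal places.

t = 12420/100 = 124.2; the t > 66 branch applies.
R = 329.7·(124.2 − 60)^(-0.1332) = 329.7·64.2^(-0.1332) = 329.7·0.57443 = 189.389.
G = 288.1·(124.2 − 60)^(-0.07551) = 288.1·64.2^(-0.07551) = 288.1·0.73032 = 210.405.
B = 255 by definition for t > 66.
Dividing each by 255: (0.7427, 0.8251, 1.0000) → (0.743, 0.825, 1.000).

(0.743, 0.825, 1.000)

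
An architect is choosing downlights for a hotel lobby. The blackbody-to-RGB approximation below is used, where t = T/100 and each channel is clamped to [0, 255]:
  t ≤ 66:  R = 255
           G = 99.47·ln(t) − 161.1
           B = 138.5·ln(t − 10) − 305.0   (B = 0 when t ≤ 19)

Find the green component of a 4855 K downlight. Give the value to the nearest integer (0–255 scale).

t = 4855/100 = 48.55; the t ≤ 66 branch applies.
G = 99.47·ln 48.55 − 161.1 = 99.47·3.8826 − 161.1 = 225.102.
Rounded: 225.

225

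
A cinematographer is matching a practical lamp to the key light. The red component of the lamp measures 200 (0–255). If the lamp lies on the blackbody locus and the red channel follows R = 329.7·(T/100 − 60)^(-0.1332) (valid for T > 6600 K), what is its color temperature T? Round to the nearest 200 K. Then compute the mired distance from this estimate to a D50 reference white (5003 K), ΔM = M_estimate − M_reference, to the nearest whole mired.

(t − 60)^(-0.1332) = 200/329.7 = 0.60661.
t − 60 = 0.60661^(1/-0.1332) = 0.60661^(-7.508) = 42.638, so t = 102.638.
T = 100·t = 10264 K → 10200 K to the nearest 200 K.
M_estimate = 10⁶/10200 = 98.04; M_reference = 10⁶/5003 = 199.88.
ΔM = 98.04 − 199.88 = -101.84 → -102 mireds.

-102 mireds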